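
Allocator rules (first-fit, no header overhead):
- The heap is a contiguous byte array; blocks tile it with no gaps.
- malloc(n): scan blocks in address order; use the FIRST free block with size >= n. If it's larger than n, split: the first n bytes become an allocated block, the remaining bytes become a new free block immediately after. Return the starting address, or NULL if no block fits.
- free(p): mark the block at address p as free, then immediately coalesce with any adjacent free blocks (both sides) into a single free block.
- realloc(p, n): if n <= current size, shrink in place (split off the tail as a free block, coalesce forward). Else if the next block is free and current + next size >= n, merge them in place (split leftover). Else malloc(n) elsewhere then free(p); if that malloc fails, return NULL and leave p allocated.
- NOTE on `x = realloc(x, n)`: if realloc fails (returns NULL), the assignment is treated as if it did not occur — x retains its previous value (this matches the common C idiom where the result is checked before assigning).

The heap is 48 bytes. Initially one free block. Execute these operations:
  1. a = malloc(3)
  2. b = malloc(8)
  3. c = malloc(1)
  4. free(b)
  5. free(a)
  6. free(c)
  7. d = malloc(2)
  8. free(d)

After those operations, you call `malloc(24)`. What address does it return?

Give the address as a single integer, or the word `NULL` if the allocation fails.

Op 1: a = malloc(3) -> a = 0; heap: [0-2 ALLOC][3-47 FREE]
Op 2: b = malloc(8) -> b = 3; heap: [0-2 ALLOC][3-10 ALLOC][11-47 FREE]
Op 3: c = malloc(1) -> c = 11; heap: [0-2 ALLOC][3-10 ALLOC][11-11 ALLOC][12-47 FREE]
Op 4: free(b) -> (freed b); heap: [0-2 ALLOC][3-10 FREE][11-11 ALLOC][12-47 FREE]
Op 5: free(a) -> (freed a); heap: [0-10 FREE][11-11 ALLOC][12-47 FREE]
Op 6: free(c) -> (freed c); heap: [0-47 FREE]
Op 7: d = malloc(2) -> d = 0; heap: [0-1 ALLOC][2-47 FREE]
Op 8: free(d) -> (freed d); heap: [0-47 FREE]
malloc(24): first-fit scan over [0-47 FREE] -> 0

Answer: 0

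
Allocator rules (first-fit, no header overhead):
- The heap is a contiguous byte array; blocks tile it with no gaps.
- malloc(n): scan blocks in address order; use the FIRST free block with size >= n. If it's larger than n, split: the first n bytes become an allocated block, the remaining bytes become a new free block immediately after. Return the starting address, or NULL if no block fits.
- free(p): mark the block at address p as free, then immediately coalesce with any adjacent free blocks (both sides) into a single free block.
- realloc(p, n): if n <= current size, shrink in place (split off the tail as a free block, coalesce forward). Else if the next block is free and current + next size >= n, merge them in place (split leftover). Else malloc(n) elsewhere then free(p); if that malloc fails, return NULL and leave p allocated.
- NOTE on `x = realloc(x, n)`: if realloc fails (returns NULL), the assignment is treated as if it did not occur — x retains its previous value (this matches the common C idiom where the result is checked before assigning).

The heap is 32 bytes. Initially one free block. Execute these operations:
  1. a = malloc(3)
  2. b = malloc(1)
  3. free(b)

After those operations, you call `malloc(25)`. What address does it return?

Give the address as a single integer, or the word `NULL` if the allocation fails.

Op 1: a = malloc(3) -> a = 0; heap: [0-2 ALLOC][3-31 FREE]
Op 2: b = malloc(1) -> b = 3; heap: [0-2 ALLOC][3-3 ALLOC][4-31 FREE]
Op 3: free(b) -> (freed b); heap: [0-2 ALLOC][3-31 FREE]
malloc(25): first-fit scan over [0-2 ALLOC][3-31 FREE] -> 3

Answer: 3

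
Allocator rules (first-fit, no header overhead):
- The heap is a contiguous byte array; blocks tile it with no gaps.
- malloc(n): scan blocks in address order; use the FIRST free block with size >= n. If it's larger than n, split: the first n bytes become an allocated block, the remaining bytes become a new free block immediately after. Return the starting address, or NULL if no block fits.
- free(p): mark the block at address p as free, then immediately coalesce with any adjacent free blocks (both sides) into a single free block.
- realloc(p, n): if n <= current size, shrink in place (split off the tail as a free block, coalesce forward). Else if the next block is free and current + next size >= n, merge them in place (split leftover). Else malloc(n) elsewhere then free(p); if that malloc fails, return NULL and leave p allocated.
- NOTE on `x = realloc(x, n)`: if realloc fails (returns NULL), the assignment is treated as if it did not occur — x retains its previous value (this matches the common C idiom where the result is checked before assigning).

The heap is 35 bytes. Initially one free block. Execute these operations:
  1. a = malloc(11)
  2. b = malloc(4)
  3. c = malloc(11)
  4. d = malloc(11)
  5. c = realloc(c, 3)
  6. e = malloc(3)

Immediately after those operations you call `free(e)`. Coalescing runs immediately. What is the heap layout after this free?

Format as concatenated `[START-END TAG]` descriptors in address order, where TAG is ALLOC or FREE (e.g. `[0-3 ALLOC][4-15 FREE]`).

Answer: [0-10 ALLOC][11-14 ALLOC][15-17 ALLOC][18-34 FREE]

Derivation:
Op 1: a = malloc(11) -> a = 0; heap: [0-10 ALLOC][11-34 FREE]
Op 2: b = malloc(4) -> b = 11; heap: [0-10 ALLOC][11-14 ALLOC][15-34 FREE]
Op 3: c = malloc(11) -> c = 15; heap: [0-10 ALLOC][11-14 ALLOC][15-25 ALLOC][26-34 FREE]
Op 4: d = malloc(11) -> d = NULL; heap: [0-10 ALLOC][11-14 ALLOC][15-25 ALLOC][26-34 FREE]
Op 5: c = realloc(c, 3) -> c = 15; heap: [0-10 ALLOC][11-14 ALLOC][15-17 ALLOC][18-34 FREE]
Op 6: e = malloc(3) -> e = 18; heap: [0-10 ALLOC][11-14 ALLOC][15-17 ALLOC][18-20 ALLOC][21-34 FREE]
free(e): e = 18 -> block [18-20 ALLOC]; mark free, coalesce with adjacent free neighbors -> [0-10 ALLOC][11-14 ALLOC][15-17 ALLOC][18-34 FREE]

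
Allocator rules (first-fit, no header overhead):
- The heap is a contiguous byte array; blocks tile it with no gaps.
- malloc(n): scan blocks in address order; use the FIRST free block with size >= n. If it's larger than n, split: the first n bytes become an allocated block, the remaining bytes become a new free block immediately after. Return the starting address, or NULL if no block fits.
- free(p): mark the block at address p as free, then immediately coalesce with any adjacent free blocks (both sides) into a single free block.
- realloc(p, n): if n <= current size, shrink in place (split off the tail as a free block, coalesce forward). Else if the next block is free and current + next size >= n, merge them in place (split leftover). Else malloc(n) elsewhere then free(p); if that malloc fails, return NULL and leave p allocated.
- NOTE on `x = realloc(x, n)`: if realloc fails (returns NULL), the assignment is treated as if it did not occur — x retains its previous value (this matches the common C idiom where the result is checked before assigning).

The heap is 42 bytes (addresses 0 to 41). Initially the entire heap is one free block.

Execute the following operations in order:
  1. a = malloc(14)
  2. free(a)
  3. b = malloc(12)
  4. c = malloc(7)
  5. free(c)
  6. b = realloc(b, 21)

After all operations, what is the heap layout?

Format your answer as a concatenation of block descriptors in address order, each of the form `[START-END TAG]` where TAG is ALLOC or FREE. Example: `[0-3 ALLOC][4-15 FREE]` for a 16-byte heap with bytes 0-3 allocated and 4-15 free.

Op 1: a = malloc(14) -> a = 0; heap: [0-13 ALLOC][14-41 FREE]
Op 2: free(a) -> (freed a); heap: [0-41 FREE]
Op 3: b = malloc(12) -> b = 0; heap: [0-11 ALLOC][12-41 FREE]
Op 4: c = malloc(7) -> c = 12; heap: [0-11 ALLOC][12-18 ALLOC][19-41 FREE]
Op 5: free(c) -> (freed c); heap: [0-11 ALLOC][12-41 FREE]
Op 6: b = realloc(b, 21) -> b = 0; heap: [0-20 ALLOC][21-41 FREE]

Answer: [0-20 ALLOC][21-41 FREE]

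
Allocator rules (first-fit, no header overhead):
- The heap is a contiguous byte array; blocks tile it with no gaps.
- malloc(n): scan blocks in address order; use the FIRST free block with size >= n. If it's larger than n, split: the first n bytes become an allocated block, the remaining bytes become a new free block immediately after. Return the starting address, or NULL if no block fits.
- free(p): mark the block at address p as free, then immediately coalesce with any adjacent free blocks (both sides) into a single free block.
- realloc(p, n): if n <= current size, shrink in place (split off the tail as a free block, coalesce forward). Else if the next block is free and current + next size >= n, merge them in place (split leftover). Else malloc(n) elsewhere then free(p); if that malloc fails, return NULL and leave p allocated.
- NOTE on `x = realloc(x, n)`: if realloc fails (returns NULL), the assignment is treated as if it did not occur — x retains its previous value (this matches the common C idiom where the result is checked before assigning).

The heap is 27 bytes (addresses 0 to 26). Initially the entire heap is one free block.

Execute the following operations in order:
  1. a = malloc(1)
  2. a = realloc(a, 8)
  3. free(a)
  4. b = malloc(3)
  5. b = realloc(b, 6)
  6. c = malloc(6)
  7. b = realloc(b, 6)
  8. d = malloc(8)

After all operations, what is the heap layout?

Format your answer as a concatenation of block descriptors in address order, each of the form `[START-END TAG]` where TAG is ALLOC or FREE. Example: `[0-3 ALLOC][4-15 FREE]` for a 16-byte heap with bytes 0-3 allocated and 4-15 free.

Op 1: a = malloc(1) -> a = 0; heap: [0-0 ALLOC][1-26 FREE]
Op 2: a = realloc(a, 8) -> a = 0; heap: [0-7 ALLOC][8-26 FREE]
Op 3: free(a) -> (freed a); heap: [0-26 FREE]
Op 4: b = malloc(3) -> b = 0; heap: [0-2 ALLOC][3-26 FREE]
Op 5: b = realloc(b, 6) -> b = 0; heap: [0-5 ALLOC][6-26 FREE]
Op 6: c = malloc(6) -> c = 6; heap: [0-5 ALLOC][6-11 ALLOC][12-26 FREE]
Op 7: b = realloc(b, 6) -> b = 0; heap: [0-5 ALLOC][6-11 ALLOC][12-26 FREE]
Op 8: d = malloc(8) -> d = 12; heap: [0-5 ALLOC][6-11 ALLOC][12-19 ALLOC][20-26 FREE]

Answer: [0-5 ALLOC][6-11 ALLOC][12-19 ALLOC][20-26 FREE]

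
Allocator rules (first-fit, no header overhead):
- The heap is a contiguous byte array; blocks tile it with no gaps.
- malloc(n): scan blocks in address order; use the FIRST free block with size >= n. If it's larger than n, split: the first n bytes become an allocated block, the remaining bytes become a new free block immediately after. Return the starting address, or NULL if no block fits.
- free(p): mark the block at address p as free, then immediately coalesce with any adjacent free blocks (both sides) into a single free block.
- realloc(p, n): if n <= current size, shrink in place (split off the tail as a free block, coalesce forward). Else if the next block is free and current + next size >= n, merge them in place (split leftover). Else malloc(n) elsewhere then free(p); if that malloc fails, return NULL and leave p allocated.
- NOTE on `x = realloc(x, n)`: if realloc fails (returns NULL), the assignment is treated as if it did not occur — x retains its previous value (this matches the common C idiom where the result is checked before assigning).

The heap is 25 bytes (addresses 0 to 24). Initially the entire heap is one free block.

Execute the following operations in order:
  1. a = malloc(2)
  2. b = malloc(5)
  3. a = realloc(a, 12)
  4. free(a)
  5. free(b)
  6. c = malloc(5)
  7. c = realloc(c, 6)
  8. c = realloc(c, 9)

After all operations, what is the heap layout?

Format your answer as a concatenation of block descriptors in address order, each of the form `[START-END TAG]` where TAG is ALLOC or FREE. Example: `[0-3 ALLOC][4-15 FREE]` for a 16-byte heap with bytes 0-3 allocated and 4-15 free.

Op 1: a = malloc(2) -> a = 0; heap: [0-1 ALLOC][2-24 FREE]
Op 2: b = malloc(5) -> b = 2; heap: [0-1 ALLOC][2-6 ALLOC][7-24 FREE]
Op 3: a = realloc(a, 12) -> a = 7; heap: [0-1 FREE][2-6 ALLOC][7-18 ALLOC][19-24 FREE]
Op 4: free(a) -> (freed a); heap: [0-1 FREE][2-6 ALLOC][7-24 FREE]
Op 5: free(b) -> (freed b); heap: [0-24 FREE]
Op 6: c = malloc(5) -> c = 0; heap: [0-4 ALLOC][5-24 FREE]
Op 7: c = realloc(c, 6) -> c = 0; heap: [0-5 ALLOC][6-24 FREE]
Op 8: c = realloc(c, 9) -> c = 0; heap: [0-8 ALLOC][9-24 FREE]

Answer: [0-8 ALLOC][9-24 FREE]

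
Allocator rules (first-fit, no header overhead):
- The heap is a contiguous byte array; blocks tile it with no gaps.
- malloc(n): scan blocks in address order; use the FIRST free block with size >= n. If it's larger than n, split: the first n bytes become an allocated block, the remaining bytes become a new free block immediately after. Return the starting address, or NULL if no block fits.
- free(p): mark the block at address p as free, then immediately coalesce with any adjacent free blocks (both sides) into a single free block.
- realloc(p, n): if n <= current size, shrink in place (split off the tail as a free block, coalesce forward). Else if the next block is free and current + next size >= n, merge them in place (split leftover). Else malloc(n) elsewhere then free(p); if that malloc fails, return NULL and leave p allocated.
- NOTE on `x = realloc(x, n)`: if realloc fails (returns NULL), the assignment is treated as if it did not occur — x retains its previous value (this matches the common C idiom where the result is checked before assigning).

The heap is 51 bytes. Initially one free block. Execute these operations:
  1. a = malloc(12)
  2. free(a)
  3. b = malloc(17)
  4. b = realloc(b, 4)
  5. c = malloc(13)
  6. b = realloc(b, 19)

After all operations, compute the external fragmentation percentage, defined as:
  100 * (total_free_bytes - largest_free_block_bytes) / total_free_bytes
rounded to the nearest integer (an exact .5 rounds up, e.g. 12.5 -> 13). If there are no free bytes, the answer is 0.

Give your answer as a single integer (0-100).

Answer: 21

Derivation:
Op 1: a = malloc(12) -> a = 0; heap: [0-11 ALLOC][12-50 FREE]
Op 2: free(a) -> (freed a); heap: [0-50 FREE]
Op 3: b = malloc(17) -> b = 0; heap: [0-16 ALLOC][17-50 FREE]
Op 4: b = realloc(b, 4) -> b = 0; heap: [0-3 ALLOC][4-50 FREE]
Op 5: c = malloc(13) -> c = 4; heap: [0-3 ALLOC][4-16 ALLOC][17-50 FREE]
Op 6: b = realloc(b, 19) -> b = 17; heap: [0-3 FREE][4-16 ALLOC][17-35 ALLOC][36-50 FREE]
Free blocks: [4 15] total_free=19 largest=15 -> 100*(19-15)/19 = 400/19 ≈ 21.053 -> rounds to 21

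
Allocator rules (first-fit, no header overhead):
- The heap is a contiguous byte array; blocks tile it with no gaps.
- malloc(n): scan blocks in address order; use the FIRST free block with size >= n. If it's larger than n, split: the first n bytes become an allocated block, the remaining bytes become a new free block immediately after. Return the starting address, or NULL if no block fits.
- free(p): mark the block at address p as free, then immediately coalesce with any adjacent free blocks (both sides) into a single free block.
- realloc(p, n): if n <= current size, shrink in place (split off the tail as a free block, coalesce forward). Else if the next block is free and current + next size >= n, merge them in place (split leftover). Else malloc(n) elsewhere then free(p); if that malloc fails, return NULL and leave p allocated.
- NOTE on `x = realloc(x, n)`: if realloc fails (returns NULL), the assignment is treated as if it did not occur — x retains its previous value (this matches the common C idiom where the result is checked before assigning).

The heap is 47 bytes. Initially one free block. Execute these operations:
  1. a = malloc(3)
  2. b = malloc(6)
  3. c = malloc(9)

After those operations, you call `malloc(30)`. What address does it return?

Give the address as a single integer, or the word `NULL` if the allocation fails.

Answer: NULL

Derivation:
Op 1: a = malloc(3) -> a = 0; heap: [0-2 ALLOC][3-46 FREE]
Op 2: b = malloc(6) -> b = 3; heap: [0-2 ALLOC][3-8 ALLOC][9-46 FREE]
Op 3: c = malloc(9) -> c = 9; heap: [0-2 ALLOC][3-8 ALLOC][9-17 ALLOC][18-46 FREE]
malloc(30): first-fit scan over [0-2 ALLOC][3-8 ALLOC][9-17 ALLOC][18-46 FREE] -> NULL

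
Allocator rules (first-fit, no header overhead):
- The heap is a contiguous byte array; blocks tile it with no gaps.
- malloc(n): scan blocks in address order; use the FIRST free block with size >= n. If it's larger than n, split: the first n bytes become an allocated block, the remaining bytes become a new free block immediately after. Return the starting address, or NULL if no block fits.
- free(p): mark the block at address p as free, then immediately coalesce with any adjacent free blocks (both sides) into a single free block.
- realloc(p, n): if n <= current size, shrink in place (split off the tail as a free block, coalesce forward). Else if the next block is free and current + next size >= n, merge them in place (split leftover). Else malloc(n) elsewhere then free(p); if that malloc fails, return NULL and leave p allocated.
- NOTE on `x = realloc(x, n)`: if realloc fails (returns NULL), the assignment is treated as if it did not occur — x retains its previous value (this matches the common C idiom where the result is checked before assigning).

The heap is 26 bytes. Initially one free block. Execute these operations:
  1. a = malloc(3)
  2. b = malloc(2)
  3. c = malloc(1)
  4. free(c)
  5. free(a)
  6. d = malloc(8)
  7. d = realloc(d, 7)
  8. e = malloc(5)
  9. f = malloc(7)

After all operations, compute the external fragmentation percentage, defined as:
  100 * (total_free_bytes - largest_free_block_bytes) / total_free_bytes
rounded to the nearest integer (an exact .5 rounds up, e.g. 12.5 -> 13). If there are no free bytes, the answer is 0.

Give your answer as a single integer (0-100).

Op 1: a = malloc(3) -> a = 0; heap: [0-2 ALLOC][3-25 FREE]
Op 2: b = malloc(2) -> b = 3; heap: [0-2 ALLOC][3-4 ALLOC][5-25 FREE]
Op 3: c = malloc(1) -> c = 5; heap: [0-2 ALLOC][3-4 ALLOC][5-5 ALLOC][6-25 FREE]
Op 4: free(c) -> (freed c); heap: [0-2 ALLOC][3-4 ALLOC][5-25 FREE]
Op 5: free(a) -> (freed a); heap: [0-2 FREE][3-4 ALLOC][5-25 FREE]
Op 6: d = malloc(8) -> d = 5; heap: [0-2 FREE][3-4 ALLOC][5-12 ALLOC][13-25 FREE]
Op 7: d = realloc(d, 7) -> d = 5; heap: [0-2 FREE][3-4 ALLOC][5-11 ALLOC][12-25 FREE]
Op 8: e = malloc(5) -> e = 12; heap: [0-2 FREE][3-4 ALLOC][5-11 ALLOC][12-16 ALLOC][17-25 FREE]
Op 9: f = malloc(7) -> f = 17; heap: [0-2 FREE][3-4 ALLOC][5-11 ALLOC][12-16 ALLOC][17-23 ALLOC][24-25 FREE]
Free blocks: [3 2] total_free=5 largest=3 -> 100*(5-3)/5 = 200/5 = 40

Answer: 40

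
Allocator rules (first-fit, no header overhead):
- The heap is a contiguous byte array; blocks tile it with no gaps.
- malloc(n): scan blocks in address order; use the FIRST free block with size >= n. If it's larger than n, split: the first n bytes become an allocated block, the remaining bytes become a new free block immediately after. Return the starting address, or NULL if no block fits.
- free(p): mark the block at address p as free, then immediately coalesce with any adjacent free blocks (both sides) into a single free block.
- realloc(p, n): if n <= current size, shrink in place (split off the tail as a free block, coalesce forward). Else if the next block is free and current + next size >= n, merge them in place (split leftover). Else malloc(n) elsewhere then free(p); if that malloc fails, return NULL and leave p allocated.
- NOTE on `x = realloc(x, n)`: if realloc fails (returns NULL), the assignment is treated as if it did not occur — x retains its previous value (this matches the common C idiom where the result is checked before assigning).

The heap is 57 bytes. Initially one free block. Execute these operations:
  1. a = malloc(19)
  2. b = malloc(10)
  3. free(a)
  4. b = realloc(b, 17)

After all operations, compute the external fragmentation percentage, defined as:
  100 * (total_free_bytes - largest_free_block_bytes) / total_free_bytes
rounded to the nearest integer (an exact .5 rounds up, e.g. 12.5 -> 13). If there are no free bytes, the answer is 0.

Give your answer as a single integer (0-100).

Op 1: a = malloc(19) -> a = 0; heap: [0-18 ALLOC][19-56 FREE]
Op 2: b = malloc(10) -> b = 19; heap: [0-18 ALLOC][19-28 ALLOC][29-56 FREE]
Op 3: free(a) -> (freed a); heap: [0-18 FREE][19-28 ALLOC][29-56 FREE]
Op 4: b = realloc(b, 17) -> b = 19; heap: [0-18 FREE][19-35 ALLOC][36-56 FREE]
Free blocks: [19 21] total_free=40 largest=21 -> 100*(40-21)/40 = 1900/40 = 47.5 -> rounds to 48

Answer: 48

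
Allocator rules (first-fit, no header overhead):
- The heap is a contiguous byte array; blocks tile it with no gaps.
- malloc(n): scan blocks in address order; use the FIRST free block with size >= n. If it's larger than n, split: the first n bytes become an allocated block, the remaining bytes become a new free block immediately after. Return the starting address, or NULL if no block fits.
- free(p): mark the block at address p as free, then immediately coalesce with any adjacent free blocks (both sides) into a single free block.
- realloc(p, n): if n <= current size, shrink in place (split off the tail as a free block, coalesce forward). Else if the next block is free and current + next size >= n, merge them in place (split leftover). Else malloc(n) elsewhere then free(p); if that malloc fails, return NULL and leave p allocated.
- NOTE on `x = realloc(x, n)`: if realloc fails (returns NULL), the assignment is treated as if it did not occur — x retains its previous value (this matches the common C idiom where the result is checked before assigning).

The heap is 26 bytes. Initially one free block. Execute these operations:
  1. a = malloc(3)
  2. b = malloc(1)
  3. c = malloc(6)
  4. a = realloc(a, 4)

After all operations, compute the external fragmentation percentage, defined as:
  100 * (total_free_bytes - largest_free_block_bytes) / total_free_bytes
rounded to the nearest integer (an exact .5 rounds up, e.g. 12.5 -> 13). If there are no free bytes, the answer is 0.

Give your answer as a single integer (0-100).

Answer: 20

Derivation:
Op 1: a = malloc(3) -> a = 0; heap: [0-2 ALLOC][3-25 FREE]
Op 2: b = malloc(1) -> b = 3; heap: [0-2 ALLOC][3-3 ALLOC][4-25 FREE]
Op 3: c = malloc(6) -> c = 4; heap: [0-2 ALLOC][3-3 ALLOC][4-9 ALLOC][10-25 FREE]
Op 4: a = realloc(a, 4) -> a = 10; heap: [0-2 FREE][3-3 ALLOC][4-9 ALLOC][10-13 ALLOC][14-25 FREE]
Free blocks: [3 12] total_free=15 largest=12 -> 100*(15-12)/15 = 300/15 = 20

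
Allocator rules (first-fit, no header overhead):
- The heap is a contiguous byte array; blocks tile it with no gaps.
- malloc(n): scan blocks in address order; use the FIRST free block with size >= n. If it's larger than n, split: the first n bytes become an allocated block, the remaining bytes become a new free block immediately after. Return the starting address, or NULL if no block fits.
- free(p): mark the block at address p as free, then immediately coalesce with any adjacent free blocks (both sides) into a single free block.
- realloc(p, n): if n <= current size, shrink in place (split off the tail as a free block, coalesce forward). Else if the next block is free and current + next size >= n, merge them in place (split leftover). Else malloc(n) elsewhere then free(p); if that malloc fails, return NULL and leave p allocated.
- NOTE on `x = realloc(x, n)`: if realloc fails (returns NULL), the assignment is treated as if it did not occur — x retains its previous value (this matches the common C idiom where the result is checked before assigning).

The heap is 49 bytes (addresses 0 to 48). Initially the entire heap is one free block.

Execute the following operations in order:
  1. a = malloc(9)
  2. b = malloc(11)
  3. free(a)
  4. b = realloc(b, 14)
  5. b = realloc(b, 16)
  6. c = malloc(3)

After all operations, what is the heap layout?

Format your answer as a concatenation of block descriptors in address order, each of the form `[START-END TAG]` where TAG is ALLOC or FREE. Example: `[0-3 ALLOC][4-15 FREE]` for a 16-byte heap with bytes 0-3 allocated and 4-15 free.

Answer: [0-2 ALLOC][3-8 FREE][9-24 ALLOC][25-48 FREE]

Derivation:
Op 1: a = malloc(9) -> a = 0; heap: [0-8 ALLOC][9-48 FREE]
Op 2: b = malloc(11) -> b = 9; heap: [0-8 ALLOC][9-19 ALLOC][20-48 FREE]
Op 3: free(a) -> (freed a); heap: [0-8 FREE][9-19 ALLOC][20-48 FREE]
Op 4: b = realloc(b, 14) -> b = 9; heap: [0-8 FREE][9-22 ALLOC][23-48 FREE]
Op 5: b = realloc(b, 16) -> b = 9; heap: [0-8 FREE][9-24 ALLOC][25-48 FREE]
Op 6: c = malloc(3) -> c = 0; heap: [0-2 ALLOC][3-8 FREE][9-24 ALLOC][25-48 FREE]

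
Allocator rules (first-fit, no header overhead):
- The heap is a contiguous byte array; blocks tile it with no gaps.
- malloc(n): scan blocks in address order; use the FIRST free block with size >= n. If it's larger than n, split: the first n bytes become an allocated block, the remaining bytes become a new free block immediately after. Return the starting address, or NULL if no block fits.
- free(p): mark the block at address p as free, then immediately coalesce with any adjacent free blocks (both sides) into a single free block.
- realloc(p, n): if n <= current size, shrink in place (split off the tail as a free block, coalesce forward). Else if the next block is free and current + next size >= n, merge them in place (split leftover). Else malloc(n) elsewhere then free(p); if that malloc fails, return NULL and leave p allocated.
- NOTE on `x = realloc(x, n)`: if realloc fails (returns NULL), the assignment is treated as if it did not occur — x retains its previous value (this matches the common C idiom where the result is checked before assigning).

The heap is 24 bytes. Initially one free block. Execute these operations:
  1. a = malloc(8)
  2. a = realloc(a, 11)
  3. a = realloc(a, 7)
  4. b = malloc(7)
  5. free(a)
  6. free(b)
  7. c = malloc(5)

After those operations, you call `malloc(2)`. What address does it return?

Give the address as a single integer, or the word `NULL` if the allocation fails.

Answer: 5

Derivation:
Op 1: a = malloc(8) -> a = 0; heap: [0-7 ALLOC][8-23 FREE]
Op 2: a = realloc(a, 11) -> a = 0; heap: [0-10 ALLOC][11-23 FREE]
Op 3: a = realloc(a, 7) -> a = 0; heap: [0-6 ALLOC][7-23 FREE]
Op 4: b = malloc(7) -> b = 7; heap: [0-6 ALLOC][7-13 ALLOC][14-23 FREE]
Op 5: free(a) -> (freed a); heap: [0-6 FREE][7-13 ALLOC][14-23 FREE]
Op 6: free(b) -> (freed b); heap: [0-23 FREE]
Op 7: c = malloc(5) -> c = 0; heap: [0-4 ALLOC][5-23 FREE]
malloc(2): first-fit scan over [0-4 ALLOC][5-23 FREE] -> 5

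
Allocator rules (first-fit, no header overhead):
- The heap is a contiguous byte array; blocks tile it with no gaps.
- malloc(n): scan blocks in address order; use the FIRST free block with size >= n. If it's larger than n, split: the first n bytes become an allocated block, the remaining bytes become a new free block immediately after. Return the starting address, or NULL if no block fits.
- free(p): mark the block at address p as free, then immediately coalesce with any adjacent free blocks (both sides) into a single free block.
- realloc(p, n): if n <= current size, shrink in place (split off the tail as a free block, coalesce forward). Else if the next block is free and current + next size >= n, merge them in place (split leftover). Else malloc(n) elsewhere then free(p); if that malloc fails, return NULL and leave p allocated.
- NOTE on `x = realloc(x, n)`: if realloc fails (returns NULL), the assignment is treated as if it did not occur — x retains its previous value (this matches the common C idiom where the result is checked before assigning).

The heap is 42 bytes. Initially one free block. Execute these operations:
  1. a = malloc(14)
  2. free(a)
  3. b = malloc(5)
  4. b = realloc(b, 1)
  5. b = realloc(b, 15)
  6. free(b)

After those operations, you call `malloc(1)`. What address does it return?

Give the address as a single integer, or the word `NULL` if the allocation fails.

Op 1: a = malloc(14) -> a = 0; heap: [0-13 ALLOC][14-41 FREE]
Op 2: free(a) -> (freed a); heap: [0-41 FREE]
Op 3: b = malloc(5) -> b = 0; heap: [0-4 ALLOC][5-41 FREE]
Op 4: b = realloc(b, 1) -> b = 0; heap: [0-0 ALLOC][1-41 FREE]
Op 5: b = realloc(b, 15) -> b = 0; heap: [0-14 ALLOC][15-41 FREE]
Op 6: free(b) -> (freed b); heap: [0-41 FREE]
malloc(1): first-fit scan over [0-41 FREE] -> 0

Answer: 0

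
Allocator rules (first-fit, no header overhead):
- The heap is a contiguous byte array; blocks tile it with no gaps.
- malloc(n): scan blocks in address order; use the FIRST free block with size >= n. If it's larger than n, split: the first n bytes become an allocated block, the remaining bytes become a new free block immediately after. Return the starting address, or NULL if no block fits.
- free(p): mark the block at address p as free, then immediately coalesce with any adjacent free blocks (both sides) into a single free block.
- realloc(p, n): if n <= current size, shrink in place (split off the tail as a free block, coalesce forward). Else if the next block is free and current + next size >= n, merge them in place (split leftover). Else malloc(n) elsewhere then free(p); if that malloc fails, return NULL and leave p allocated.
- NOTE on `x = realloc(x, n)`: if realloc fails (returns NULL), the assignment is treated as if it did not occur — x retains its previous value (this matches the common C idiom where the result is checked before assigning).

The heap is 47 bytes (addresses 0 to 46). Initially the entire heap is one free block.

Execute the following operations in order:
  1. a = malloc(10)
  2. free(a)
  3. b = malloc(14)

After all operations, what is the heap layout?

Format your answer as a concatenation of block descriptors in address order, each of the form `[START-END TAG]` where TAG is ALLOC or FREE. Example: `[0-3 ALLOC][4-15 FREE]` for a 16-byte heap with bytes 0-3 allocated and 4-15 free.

Answer: [0-13 ALLOC][14-46 FREE]

Derivation:
Op 1: a = malloc(10) -> a = 0; heap: [0-9 ALLOC][10-46 FREE]
Op 2: free(a) -> (freed a); heap: [0-46 FREE]
Op 3: b = malloc(14) -> b = 0; heap: [0-13 ALLOC][14-46 FREE]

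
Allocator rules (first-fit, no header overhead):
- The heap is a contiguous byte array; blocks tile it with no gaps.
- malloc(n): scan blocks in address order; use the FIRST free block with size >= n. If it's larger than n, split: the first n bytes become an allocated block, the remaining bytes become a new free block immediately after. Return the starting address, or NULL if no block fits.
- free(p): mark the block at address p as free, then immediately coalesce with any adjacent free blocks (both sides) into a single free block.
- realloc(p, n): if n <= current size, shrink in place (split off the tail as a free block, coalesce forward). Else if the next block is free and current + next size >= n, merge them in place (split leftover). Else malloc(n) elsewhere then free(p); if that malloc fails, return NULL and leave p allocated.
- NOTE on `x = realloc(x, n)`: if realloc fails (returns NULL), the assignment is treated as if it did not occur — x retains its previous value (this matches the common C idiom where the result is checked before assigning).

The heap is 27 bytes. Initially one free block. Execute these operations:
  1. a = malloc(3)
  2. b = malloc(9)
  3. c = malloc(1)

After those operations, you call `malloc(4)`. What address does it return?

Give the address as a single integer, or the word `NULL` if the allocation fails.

Op 1: a = malloc(3) -> a = 0; heap: [0-2 ALLOC][3-26 FREE]
Op 2: b = malloc(9) -> b = 3; heap: [0-2 ALLOC][3-11 ALLOC][12-26 FREE]
Op 3: c = malloc(1) -> c = 12; heap: [0-2 ALLOC][3-11 ALLOC][12-12 ALLOC][13-26 FREE]
malloc(4): first-fit scan over [0-2 ALLOC][3-11 ALLOC][12-12 ALLOC][13-26 FREE] -> 13

Answer: 13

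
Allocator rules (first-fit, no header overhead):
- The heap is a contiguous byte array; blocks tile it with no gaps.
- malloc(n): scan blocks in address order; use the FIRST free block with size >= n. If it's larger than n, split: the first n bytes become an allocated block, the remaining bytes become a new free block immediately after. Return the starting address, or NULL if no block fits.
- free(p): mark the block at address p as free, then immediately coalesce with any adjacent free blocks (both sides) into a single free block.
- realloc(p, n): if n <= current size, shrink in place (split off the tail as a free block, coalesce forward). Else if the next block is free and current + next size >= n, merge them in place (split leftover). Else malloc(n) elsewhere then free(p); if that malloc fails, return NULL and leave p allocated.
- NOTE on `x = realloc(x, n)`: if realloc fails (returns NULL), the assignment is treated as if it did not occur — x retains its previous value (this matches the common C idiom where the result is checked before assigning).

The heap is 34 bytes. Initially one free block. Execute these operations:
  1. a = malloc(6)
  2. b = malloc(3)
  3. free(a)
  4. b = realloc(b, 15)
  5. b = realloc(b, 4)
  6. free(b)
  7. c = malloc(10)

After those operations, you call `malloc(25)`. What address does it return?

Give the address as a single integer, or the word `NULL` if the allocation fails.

Answer: NULL

Derivation:
Op 1: a = malloc(6) -> a = 0; heap: [0-5 ALLOC][6-33 FREE]
Op 2: b = malloc(3) -> b = 6; heap: [0-5 ALLOC][6-8 ALLOC][9-33 FREE]
Op 3: free(a) -> (freed a); heap: [0-5 FREE][6-8 ALLOC][9-33 FREE]
Op 4: b = realloc(b, 15) -> b = 6; heap: [0-5 FREE][6-20 ALLOC][21-33 FREE]
Op 5: b = realloc(b, 4) -> b = 6; heap: [0-5 FREE][6-9 ALLOC][10-33 FREE]
Op 6: free(b) -> (freed b); heap: [0-33 FREE]
Op 7: c = malloc(10) -> c = 0; heap: [0-9 ALLOC][10-33 FREE]
malloc(25): first-fit scan over [0-9 ALLOC][10-33 FREE] -> NULL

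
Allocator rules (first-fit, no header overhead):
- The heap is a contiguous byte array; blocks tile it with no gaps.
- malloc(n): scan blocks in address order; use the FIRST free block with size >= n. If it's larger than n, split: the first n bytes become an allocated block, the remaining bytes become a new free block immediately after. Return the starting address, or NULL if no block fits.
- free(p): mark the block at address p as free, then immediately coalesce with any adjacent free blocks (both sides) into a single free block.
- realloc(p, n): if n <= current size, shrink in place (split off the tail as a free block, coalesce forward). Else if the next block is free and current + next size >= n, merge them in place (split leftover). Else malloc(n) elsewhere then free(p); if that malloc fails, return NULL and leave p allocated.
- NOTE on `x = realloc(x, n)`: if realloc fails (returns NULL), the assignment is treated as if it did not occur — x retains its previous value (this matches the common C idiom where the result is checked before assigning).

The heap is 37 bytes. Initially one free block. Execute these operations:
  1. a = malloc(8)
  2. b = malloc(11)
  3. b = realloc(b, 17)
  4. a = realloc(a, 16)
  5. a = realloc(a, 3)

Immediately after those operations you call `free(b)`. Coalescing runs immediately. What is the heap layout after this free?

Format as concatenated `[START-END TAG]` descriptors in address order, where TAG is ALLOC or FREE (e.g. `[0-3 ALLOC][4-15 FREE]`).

Op 1: a = malloc(8) -> a = 0; heap: [0-7 ALLOC][8-36 FREE]
Op 2: b = malloc(11) -> b = 8; heap: [0-7 ALLOC][8-18 ALLOC][19-36 FREE]
Op 3: b = realloc(b, 17) -> b = 8; heap: [0-7 ALLOC][8-24 ALLOC][25-36 FREE]
Op 4: a = realloc(a, 16) -> NULL (a unchanged); heap: [0-7 ALLOC][8-24 ALLOC][25-36 FREE]
Op 5: a = realloc(a, 3) -> a = 0; heap: [0-2 ALLOC][3-7 FREE][8-24 ALLOC][25-36 FREE]
free(b): b = 8 -> block [8-24 ALLOC]; mark free, coalesce with adjacent free neighbors -> [0-2 ALLOC][3-36 FREE]

Answer: [0-2 ALLOC][3-36 FREE]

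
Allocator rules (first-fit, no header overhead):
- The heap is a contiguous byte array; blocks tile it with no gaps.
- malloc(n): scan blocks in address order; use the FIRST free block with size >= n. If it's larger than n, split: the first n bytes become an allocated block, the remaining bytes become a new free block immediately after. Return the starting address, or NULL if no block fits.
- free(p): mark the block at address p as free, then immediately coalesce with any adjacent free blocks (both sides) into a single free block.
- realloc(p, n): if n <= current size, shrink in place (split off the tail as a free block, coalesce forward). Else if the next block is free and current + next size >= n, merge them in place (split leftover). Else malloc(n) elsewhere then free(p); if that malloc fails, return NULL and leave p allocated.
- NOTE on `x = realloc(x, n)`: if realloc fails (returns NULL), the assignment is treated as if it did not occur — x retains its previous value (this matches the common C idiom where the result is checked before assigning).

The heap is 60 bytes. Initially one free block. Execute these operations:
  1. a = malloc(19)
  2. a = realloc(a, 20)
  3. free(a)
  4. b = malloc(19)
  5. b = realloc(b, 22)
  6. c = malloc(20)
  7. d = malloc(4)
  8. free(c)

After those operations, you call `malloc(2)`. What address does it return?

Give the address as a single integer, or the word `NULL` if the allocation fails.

Answer: 22

Derivation:
Op 1: a = malloc(19) -> a = 0; heap: [0-18 ALLOC][19-59 FREE]
Op 2: a = realloc(a, 20) -> a = 0; heap: [0-19 ALLOC][20-59 FREE]
Op 3: free(a) -> (freed a); heap: [0-59 FREE]
Op 4: b = malloc(19) -> b = 0; heap: [0-18 ALLOC][19-59 FREE]
Op 5: b = realloc(b, 22) -> b = 0; heap: [0-21 ALLOC][22-59 FREE]
Op 6: c = malloc(20) -> c = 22; heap: [0-21 ALLOC][22-41 ALLOC][42-59 FREE]
Op 7: d = malloc(4) -> d = 42; heap: [0-21 ALLOC][22-41 ALLOC][42-45 ALLOC][46-59 FREE]
Op 8: free(c) -> (freed c); heap: [0-21 ALLOC][22-41 FREE][42-45 ALLOC][46-59 FREE]
malloc(2): first-fit scan over [0-21 ALLOC][22-41 FREE][42-45 ALLOC][46-59 FREE] -> 22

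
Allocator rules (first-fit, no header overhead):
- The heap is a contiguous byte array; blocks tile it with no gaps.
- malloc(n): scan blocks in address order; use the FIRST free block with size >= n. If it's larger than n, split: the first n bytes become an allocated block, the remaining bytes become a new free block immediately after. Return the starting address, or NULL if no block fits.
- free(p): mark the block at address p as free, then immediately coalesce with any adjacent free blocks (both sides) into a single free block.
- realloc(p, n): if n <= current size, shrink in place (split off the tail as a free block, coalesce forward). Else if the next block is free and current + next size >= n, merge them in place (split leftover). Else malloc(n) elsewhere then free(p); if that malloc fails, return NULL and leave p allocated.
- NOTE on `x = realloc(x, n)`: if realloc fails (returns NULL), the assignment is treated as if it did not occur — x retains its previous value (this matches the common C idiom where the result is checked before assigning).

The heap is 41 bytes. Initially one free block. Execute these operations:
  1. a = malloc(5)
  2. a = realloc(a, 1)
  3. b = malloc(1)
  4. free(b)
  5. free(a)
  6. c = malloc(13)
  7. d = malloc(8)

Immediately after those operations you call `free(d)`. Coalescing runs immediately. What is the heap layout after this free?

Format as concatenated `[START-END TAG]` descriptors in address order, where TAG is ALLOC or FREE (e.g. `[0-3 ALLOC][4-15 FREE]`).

Answer: [0-12 ALLOC][13-40 FREE]

Derivation:
Op 1: a = malloc(5) -> a = 0; heap: [0-4 ALLOC][5-40 FREE]
Op 2: a = realloc(a, 1) -> a = 0; heap: [0-0 ALLOC][1-40 FREE]
Op 3: b = malloc(1) -> b = 1; heap: [0-0 ALLOC][1-1 ALLOC][2-40 FREE]
Op 4: free(b) -> (freed b); heap: [0-0 ALLOC][1-40 FREE]
Op 5: free(a) -> (freed a); heap: [0-40 FREE]
Op 6: c = malloc(13) -> c = 0; heap: [0-12 ALLOC][13-40 FREE]
Op 7: d = malloc(8) -> d = 13; heap: [0-12 ALLOC][13-20 ALLOC][21-40 FREE]
free(d): d = 13 -> block [13-20 ALLOC]; mark free, coalesce with adjacent free neighbors -> [0-12 ALLOC][13-40 FREE]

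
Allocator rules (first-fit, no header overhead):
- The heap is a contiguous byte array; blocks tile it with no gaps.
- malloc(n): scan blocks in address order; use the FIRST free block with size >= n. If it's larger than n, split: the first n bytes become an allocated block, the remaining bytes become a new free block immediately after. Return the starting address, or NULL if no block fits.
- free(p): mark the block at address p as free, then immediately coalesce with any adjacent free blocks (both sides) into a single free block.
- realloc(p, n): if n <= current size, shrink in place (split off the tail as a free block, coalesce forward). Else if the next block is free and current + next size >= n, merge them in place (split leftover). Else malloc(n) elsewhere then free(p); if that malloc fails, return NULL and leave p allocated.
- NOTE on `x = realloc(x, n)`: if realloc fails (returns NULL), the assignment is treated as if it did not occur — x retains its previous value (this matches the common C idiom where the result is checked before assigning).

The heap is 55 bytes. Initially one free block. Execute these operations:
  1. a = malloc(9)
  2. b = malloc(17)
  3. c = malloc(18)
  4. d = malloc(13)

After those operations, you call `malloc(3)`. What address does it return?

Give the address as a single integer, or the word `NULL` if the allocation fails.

Op 1: a = malloc(9) -> a = 0; heap: [0-8 ALLOC][9-54 FREE]
Op 2: b = malloc(17) -> b = 9; heap: [0-8 ALLOC][9-25 ALLOC][26-54 FREE]
Op 3: c = malloc(18) -> c = 26; heap: [0-8 ALLOC][9-25 ALLOC][26-43 ALLOC][44-54 FREE]
Op 4: d = malloc(13) -> d = NULL; heap: [0-8 ALLOC][9-25 ALLOC][26-43 ALLOC][44-54 FREE]
malloc(3): first-fit scan over [0-8 ALLOC][9-25 ALLOC][26-43 ALLOC][44-54 FREE] -> 44

Answer: 44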